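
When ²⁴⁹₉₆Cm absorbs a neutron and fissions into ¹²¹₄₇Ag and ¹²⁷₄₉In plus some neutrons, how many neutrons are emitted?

2

Conserve mass number: 250 = 121 + 127 + k, so k = 250 − 248 = 2.
Check atomic number: 96 = 47 + 49 + 0 = 96. ✓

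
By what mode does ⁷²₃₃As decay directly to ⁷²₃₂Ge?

ΔA = 72 − 72 = 0; ΔZ = 32 − 33 = -1.
A is unchanged and Z drops by 1 — a proton has become a neutron (β⁺ emission or electron capture).

beta-plus decay or electron capture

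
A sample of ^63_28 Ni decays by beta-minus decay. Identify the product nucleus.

Cu-63

Beta-minus decay: mass number changes by +0, atomic number by +1.
A: 63 = 63; Z: 28 + 1 = 29.
Z = 29 is copper, so the daughter is ^63_29 Cu.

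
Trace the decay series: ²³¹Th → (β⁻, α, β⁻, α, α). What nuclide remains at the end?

Rn-219

Start: (A, Z) = (231, 90).
After β⁻: (231, 91).
After α: (227, 89).
After β⁻: (227, 90).
After α: (223, 88).
After α: (219, 86).
Z = 86 is radon.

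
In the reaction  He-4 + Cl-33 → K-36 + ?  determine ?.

neutron

Conserve mass number: 4 + 33 = 36 + A, so A = 1.
Conserve atomic number: 2 + 17 = 19 + Z, so Z = 0.
A = 1 and Z = 0 is n — a neutron.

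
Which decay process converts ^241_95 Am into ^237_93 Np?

ΔA = 237 − 241 = -4; ΔZ = 93 − 95 = -2.
A drops by 4 and Z drops by 2 — the signature of alpha emission.

alpha decay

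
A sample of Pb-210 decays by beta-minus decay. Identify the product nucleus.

Beta-minus decay: mass number changes by +0, atomic number by +1.
A: 210 = 210; Z: 82 + 1 = 83.
Z = 83 is bismuth, so the daughter is Bi-210.

Bi-210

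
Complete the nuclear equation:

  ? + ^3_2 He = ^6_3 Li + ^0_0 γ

triton

Conserve mass number: A + 3 = 6 + 0, so A = 3.
Conserve atomic number: Z + 2 = 3 + 0, so Z = 1.
A = 3 and Z = 1 is ^3_1 H — a triton.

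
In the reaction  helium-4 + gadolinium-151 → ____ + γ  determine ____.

Conserve mass number: 4 + 151 = A + 0, so A = 155.
Conserve atomic number: 2 + 64 = Z + 0, so Z = 66.
Z = 66 is dysprosium, so the species is dysprosium-155.

Dy-155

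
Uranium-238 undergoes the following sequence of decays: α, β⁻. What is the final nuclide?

Start: (A, Z) = (238, 92).
After α: (234, 90).
After β⁻: (234, 91).
Z = 91 is protactinium.

Pa-234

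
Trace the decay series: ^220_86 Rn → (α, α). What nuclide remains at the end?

Pb-212

Start: (A, Z) = (220, 86).
After α: (216, 84).
After α: (212, 82).
Z = 82 is lead.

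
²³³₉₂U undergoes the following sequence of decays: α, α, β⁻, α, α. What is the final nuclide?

At-217

Start: (A, Z) = (233, 92).
After α: (229, 90).
After α: (225, 88).
After β⁻: (225, 89).
After α: (221, 87).
After α: (217, 85).
Z = 85 is astatine.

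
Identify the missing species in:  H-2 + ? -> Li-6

alpha particle

Conserve mass number: 2 + A = 6, so A = 4.
Conserve atomic number: 1 + Z = 3, so Z = 2.
A = 4 and Z = 2 is He-4 — an alpha particle.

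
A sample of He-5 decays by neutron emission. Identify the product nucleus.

He-4

Neutron emission: mass number changes by -1, atomic number by +0.
A: 5 − 1 = 4; Z: 2 = 2.
Z = 2 is helium, so the daughter is He-4.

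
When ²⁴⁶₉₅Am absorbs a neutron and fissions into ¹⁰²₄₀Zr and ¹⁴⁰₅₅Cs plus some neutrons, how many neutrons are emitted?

5

Conserve mass number: 247 = 102 + 140 + k, so k = 247 − 242 = 5.
Check atomic number: 95 = 40 + 55 + 0 = 95. ✓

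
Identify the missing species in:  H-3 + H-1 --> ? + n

He-3

Conserve mass number: 3 + 1 = A + 1, so A = 3.
Conserve atomic number: 1 + 1 = Z + 0, so Z = 2.
Z = 2 is helium, so the species is He-3.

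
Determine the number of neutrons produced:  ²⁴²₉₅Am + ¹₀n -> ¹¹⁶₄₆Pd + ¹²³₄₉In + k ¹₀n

4

Conserve mass number: 243 = 116 + 123 + k, so k = 243 − 239 = 4.
Check atomic number: 95 = 46 + 49 + 0 = 95. ✓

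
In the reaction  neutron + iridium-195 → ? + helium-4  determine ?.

Re-192

Conserve mass number: 1 + 195 = A + 4, so A = 192.
Conserve atomic number: 0 + 77 = Z + 2, so Z = 75.
Z = 75 is rhenium, so the species is rhenium-192.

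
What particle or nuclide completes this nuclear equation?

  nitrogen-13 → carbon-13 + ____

Conserve mass number: 13 = 13 + A, so A = 0.
Conserve atomic number: 7 = 6 + Z, so Z = 1.
A = 0 and Z = 1 is e⁺ — a positron.

positron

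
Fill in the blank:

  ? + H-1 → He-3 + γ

Conserve mass number: A + 1 = 3 + 0, so A = 2.
Conserve atomic number: Z + 1 = 2 + 0, so Z = 1.
A = 2 and Z = 1 is H-2 — a deuteron.

deuteron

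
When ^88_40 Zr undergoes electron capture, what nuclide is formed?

Y-88

Electron capture: mass number changes by +0, atomic number by -1.
A: 88 = 88; Z: 40 − 1 = 39.
Z = 39 is yttrium, so the daughter is ^88_39 Y.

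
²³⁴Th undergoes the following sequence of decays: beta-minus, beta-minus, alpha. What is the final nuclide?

Start: (A, Z) = (234, 90).
After β⁻: (234, 91).
After β⁻: (234, 92).
After α: (230, 90).
Z = 90 is thorium.

Th-230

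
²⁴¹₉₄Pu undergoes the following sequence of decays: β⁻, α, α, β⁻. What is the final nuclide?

U-233

Start: (A, Z) = (241, 94).
After β⁻: (241, 95).
After α: (237, 93).
After α: (233, 91).
After β⁻: (233, 92).
Z = 92 is uranium.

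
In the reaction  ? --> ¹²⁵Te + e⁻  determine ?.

Conserve mass number: A = 125 + 0, so A = 125.
Conserve atomic number: Z = 52 − 1, so Z = 51.
Z = 51 is antimony, so the species is ¹²⁵Sb.

Sb-125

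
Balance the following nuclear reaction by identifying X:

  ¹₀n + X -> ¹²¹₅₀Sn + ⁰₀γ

Sn-120

Conserve mass number: 1 + A = 121 + 0, so A = 120.
Conserve atomic number: 0 + Z = 50 + 0, so Z = 50.
Z = 50 is tin, so the species is ¹²⁰₅₀Sn.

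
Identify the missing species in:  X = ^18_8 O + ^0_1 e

Conserve mass number: A = 18 + 0, so A = 18.
Conserve atomic number: Z = 8 + 1, so Z = 9.
Z = 9 is fluorine, so the species is ^18_9 F.

F-18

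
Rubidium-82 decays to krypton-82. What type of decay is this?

beta-plus decay or electron capture

ΔA = 82 − 82 = 0; ΔZ = 36 − 37 = -1.
A is unchanged and Z drops by 1 — a proton has become a neutron (β⁺ emission or electron capture).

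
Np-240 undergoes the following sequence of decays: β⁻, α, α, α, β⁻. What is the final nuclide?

Ac-228

Start: (A, Z) = (240, 93).
After β⁻: (240, 94).
After α: (236, 92).
After α: (232, 90).
After α: (228, 88).
After β⁻: (228, 89).
Z = 89 is actinium.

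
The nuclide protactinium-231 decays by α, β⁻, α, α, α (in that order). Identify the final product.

Start: (A, Z) = (231, 91).
After α: (227, 89).
After β⁻: (227, 90).
After α: (223, 88).
After α: (219, 86).
After α: (215, 84).
Z = 84 is polonium.

Po-215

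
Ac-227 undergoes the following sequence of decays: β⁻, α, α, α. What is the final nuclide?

Po-215

Start: (A, Z) = (227, 89).
After β⁻: (227, 90).
After α: (223, 88).
After α: (219, 86).
After α: (215, 84).
Z = 84 is polonium.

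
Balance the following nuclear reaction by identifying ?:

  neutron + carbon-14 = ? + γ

C-15

Conserve mass number: 1 + 14 = A + 0, so A = 15.
Conserve atomic number: 0 + 6 = Z + 0, so Z = 6.
Z = 6 is carbon, so the species is carbon-15.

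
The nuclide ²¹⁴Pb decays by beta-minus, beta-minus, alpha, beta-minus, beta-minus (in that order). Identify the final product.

Po-210

Start: (A, Z) = (214, 82).
After β⁻: (214, 83).
After β⁻: (214, 84).
After α: (210, 82).
After β⁻: (210, 83).
After β⁻: (210, 84).
Z = 84 is polonium.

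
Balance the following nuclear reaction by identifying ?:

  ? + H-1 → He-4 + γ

Conserve mass number: A + 1 = 4 + 0, so A = 3.
Conserve atomic number: Z + 1 = 2 + 0, so Z = 1.
A = 3 and Z = 1 is H-3 — a triton.

triton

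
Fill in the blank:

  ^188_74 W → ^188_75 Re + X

Conserve mass number: 188 = 188 + A, so A = 0.
Conserve atomic number: 74 = 75 + Z, so Z = -1.
A = 0 and Z = -1 is ^0_-1 e — a beta-minus particle.

beta-minus particle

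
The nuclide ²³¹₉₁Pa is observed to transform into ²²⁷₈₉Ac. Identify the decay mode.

ΔA = 227 − 231 = -4; ΔZ = 89 − 91 = -2.
A drops by 4 and Z drops by 2 — the signature of alpha emission.

alpha decay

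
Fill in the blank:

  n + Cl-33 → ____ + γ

Cl-34

Conserve mass number: 1 + 33 = A + 0, so A = 34.
Conserve atomic number: 0 + 17 = Z + 0, so Z = 17.
Z = 17 is chlorine, so the species is Cl-34.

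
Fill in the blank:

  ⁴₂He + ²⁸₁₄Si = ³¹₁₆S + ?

neutron

Conserve mass number: 4 + 28 = 31 + A, so A = 1.
Conserve atomic number: 2 + 14 = 16 + Z, so Z = 0.
A = 1 and Z = 0 is ¹₀n — a neutron.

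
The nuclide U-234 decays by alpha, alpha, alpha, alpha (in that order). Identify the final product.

Start: (A, Z) = (234, 92).
After α: (230, 90).
After α: (226, 88).
After α: (222, 86).
After α: (218, 84).
Z = 84 is polonium.

Po-218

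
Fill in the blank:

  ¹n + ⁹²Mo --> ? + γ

Conserve mass number: 1 + 92 = A + 0, so A = 93.
Conserve atomic number: 0 + 42 = Z + 0, so Z = 42.
Z = 42 is molybdenum, so the species is ⁹³Mo.

Mo-93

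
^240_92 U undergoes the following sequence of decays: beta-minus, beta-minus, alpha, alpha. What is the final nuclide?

Th-232

Start: (A, Z) = (240, 92).
After β⁻: (240, 93).
After β⁻: (240, 94).
After α: (236, 92).
After α: (232, 90).
Z = 90 is thorium.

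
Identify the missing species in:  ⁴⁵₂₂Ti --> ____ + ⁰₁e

Conserve mass number: 45 = A + 0, so A = 45.
Conserve atomic number: 22 = Z + 1, so Z = 21.
Z = 21 is scandium, so the species is ⁴⁵₂₁Sc.

Sc-45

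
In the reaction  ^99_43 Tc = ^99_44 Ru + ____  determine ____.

Conserve mass number: 99 = 99 + A, so A = 0.
Conserve atomic number: 43 = 44 + Z, so Z = -1.
A = 0 and Z = -1 is ^0_-1 e — a beta-minus particle.

beta-minus particle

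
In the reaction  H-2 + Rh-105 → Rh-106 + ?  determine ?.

proton

Conserve mass number: 2 + 105 = 106 + A, so A = 1.
Conserve atomic number: 1 + 45 = 45 + Z, so Z = 1.
A = 1 and Z = 1 is H-1 — a proton.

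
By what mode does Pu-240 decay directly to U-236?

ΔA = 236 − 240 = -4; ΔZ = 92 − 94 = -2.
A drops by 4 and Z drops by 2 — the signature of alpha emission.

alpha decay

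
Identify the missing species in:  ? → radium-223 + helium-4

Th-227

Conserve mass number: A = 223 + 4, so A = 227.
Conserve atomic number: Z = 88 + 2, so Z = 90.
Z = 90 is thorium, so the species is thorium-227.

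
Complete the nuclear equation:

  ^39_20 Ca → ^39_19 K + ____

Conserve mass number: 39 = 39 + A, so A = 0.
Conserve atomic number: 20 = 19 + Z, so Z = 1.
A = 0 and Z = 1 is ^0_1 e — a positron.

positron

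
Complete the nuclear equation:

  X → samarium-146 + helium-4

Conserve mass number: A = 146 + 4, so A = 150.
Conserve atomic number: Z = 62 + 2, so Z = 64.
Z = 64 is gadolinium, so the species is gadolinium-150.

Gd-150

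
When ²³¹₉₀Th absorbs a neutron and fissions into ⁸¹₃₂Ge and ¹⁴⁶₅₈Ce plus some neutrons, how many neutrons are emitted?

5

Conserve mass number: 232 = 81 + 146 + k, so k = 232 − 227 = 5.
Check atomic number: 90 = 32 + 58 + 0 = 90. ✓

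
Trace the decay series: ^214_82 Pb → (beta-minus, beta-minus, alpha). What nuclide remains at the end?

Pb-210

Start: (A, Z) = (214, 82).
After β⁻: (214, 83).
After β⁻: (214, 84).
After α: (210, 82).
Z = 82 is lead.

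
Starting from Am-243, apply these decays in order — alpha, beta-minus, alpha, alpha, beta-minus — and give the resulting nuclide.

Pa-231

Start: (A, Z) = (243, 95).
After α: (239, 93).
After β⁻: (239, 94).
After α: (235, 92).
After α: (231, 90).
After β⁻: (231, 91).
Z = 91 is protactinium.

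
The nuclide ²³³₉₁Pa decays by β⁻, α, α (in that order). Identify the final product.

Ra-225

Start: (A, Z) = (233, 91).
After β⁻: (233, 92).
After α: (229, 90).
After α: (225, 88).
Z = 88 is radium.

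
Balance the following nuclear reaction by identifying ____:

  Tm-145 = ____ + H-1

Conserve mass number: 145 = A + 1, so A = 144.
Conserve atomic number: 69 = Z + 1, so Z = 68.
Z = 68 is erbium, so the species is Er-144.

Er-144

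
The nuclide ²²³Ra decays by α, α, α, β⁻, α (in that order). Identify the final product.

Start: (A, Z) = (223, 88).
After α: (219, 86).
After α: (215, 84).
After α: (211, 82).
After β⁻: (211, 83).
After α: (207, 81).
Z = 81 is thallium.

Tl-207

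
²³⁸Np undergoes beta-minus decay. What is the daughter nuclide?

Pu-238

Beta-minus decay: mass number changes by +0, atomic number by +1.
A: 238 = 238; Z: 93 + 1 = 94.
Z = 94 is plutonium, so the daughter is ²³⁸Pu.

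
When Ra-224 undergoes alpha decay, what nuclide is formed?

Rn-220

Alpha decay: mass number changes by -4, atomic number by -2.
A: 224 − 4 = 220; Z: 88 − 2 = 86.
Z = 86 is radon, so the daughter is Rn-220.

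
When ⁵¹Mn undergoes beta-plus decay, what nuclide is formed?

Cr-51

Beta-plus decay: mass number changes by +0, atomic number by -1.
A: 51 = 51; Z: 25 − 1 = 24.
Z = 24 is chromium, so the daughter is ⁵¹Cr.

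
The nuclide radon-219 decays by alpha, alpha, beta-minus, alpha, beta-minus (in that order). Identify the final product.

Pb-207

Start: (A, Z) = (219, 86).
After α: (215, 84).
After α: (211, 82).
After β⁻: (211, 83).
After α: (207, 81).
After β⁻: (207, 82).
Z = 82 is lead.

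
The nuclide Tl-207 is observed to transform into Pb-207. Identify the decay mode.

beta-minus decay

ΔA = 207 − 207 = 0; ΔZ = 82 − 81 = +1.
A is unchanged and Z rises by 1 — a neutron has become a proton (β⁻ decay).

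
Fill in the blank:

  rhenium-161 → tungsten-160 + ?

proton

Conserve mass number: 161 = 160 + A, so A = 1.
Conserve atomic number: 75 = 74 + Z, so Z = 1.
A = 1 and Z = 1 is hydrogen-1 — a proton.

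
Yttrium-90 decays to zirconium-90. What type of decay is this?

ΔA = 90 − 90 = 0; ΔZ = 40 − 39 = +1.
A is unchanged and Z rises by 1 — a neutron has become a proton (β⁻ decay).

beta-minus decay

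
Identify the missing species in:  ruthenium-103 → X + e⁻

Rh-103

Conserve mass number: 103 = A + 0, so A = 103.
Conserve atomic number: 44 = Z − 1, so Z = 45.
Z = 45 is rhodium, so the species is rhodium-103.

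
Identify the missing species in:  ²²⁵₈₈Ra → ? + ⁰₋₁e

Ac-225

Conserve mass number: 225 = A + 0, so A = 225.
Conserve atomic number: 88 = Z − 1, so Z = 89.
Z = 89 is actinium, so the species is ²²⁵₈₉Ac.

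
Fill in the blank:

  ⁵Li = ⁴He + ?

proton

Conserve mass number: 5 = 4 + A, so A = 1.
Conserve atomic number: 3 = 2 + Z, so Z = 1.
A = 1 and Z = 1 is ¹H — a proton.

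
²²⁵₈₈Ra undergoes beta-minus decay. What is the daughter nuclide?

Beta-minus decay: mass number changes by +0, atomic number by +1.
A: 225 = 225; Z: 88 + 1 = 89.
Z = 89 is actinium, so the daughter is ²²⁵₈₉Ac.

Ac-225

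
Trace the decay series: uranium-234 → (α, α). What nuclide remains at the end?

Ra-226

Start: (A, Z) = (234, 92).
After α: (230, 90).
After α: (226, 88).
Z = 88 is radium.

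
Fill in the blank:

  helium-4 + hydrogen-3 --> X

Conserve mass number: 4 + 3 = A, so A = 7.
Conserve atomic number: 2 + 1 = Z, so Z = 3.
Z = 3 is lithium, so the species is lithium-7.

Li-7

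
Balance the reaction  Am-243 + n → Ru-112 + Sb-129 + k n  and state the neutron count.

Conserve mass number: 244 = 112 + 129 + k, so k = 244 − 241 = 3.
Check atomic number: 95 = 44 + 51 + 0 = 95. ✓

3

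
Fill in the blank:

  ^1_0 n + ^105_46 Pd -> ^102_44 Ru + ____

Conserve mass number: 1 + 105 = 102 + A, so A = 4.
Conserve atomic number: 0 + 46 = 44 + Z, so Z = 2.
A = 4 and Z = 2 is ^4_2 He — an alpha particle.

alpha particle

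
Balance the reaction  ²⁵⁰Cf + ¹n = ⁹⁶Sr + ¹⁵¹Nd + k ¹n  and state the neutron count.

4

Conserve mass number: 251 = 96 + 151 + k, so k = 251 − 247 = 4.
Check atomic number: 98 = 38 + 60 + 0 = 98. ✓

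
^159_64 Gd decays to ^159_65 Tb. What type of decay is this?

ΔA = 159 − 159 = 0; ΔZ = 65 − 64 = +1.
A is unchanged and Z rises by 1 — a neutron has become a proton (β⁻ decay).

beta-minus decay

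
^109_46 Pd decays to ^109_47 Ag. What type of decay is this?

beta-minus decay

ΔA = 109 − 109 = 0; ΔZ = 47 − 46 = +1.
A is unchanged and Z rises by 1 — a neutron has become a proton (β⁻ decay).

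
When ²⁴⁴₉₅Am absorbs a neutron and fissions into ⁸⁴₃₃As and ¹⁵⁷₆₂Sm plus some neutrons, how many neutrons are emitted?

4

Conserve mass number: 245 = 84 + 157 + k, so k = 245 − 241 = 4.
Check atomic number: 95 = 33 + 62 + 0 = 95. ✓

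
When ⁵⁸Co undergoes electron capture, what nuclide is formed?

Electron capture: mass number changes by +0, atomic number by -1.
A: 58 = 58; Z: 27 − 1 = 26.
Z = 26 is iron, so the daughter is ⁵⁸Fe.

Fe-58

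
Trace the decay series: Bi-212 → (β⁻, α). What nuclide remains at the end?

Pb-208

Start: (A, Z) = (212, 83).
After β⁻: (212, 84).
After α: (208, 82).
Z = 82 is lead.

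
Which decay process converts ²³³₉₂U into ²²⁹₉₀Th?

alpha decay

ΔA = 229 − 233 = -4; ΔZ = 90 − 92 = -2.
A drops by 4 and Z drops by 2 — the signature of alpha emission.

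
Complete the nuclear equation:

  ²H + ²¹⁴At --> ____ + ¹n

Rn-215

Conserve mass number: 2 + 214 = A + 1, so A = 215.
Conserve atomic number: 1 + 85 = Z + 0, so Z = 86.
Z = 86 is radon, so the species is ²¹⁵Rn.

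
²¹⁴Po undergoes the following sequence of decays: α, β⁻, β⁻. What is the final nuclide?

Po-210

Start: (A, Z) = (214, 84).
After α: (210, 82).
After β⁻: (210, 83).
After β⁻: (210, 84).
Z = 84 is polonium.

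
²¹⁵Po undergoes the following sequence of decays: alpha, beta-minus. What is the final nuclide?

Start: (A, Z) = (215, 84).
After α: (211, 82).
After β⁻: (211, 83).
Z = 83 is bismuth.

Bi-211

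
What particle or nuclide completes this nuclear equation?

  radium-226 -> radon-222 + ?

Conserve mass number: 226 = 222 + A, so A = 4.
Conserve atomic number: 88 = 86 + Z, so Z = 2.
A = 4 and Z = 2 is helium-4 — an alpha particle.

alpha particle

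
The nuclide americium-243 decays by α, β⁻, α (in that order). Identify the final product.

U-235

Start: (A, Z) = (243, 95).
After α: (239, 93).
After β⁻: (239, 94).
After α: (235, 92).
Z = 92 is uranium.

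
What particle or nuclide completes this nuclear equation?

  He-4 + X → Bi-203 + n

Tl-200

Conserve mass number: 4 + A = 203 + 1, so A = 200.
Conserve atomic number: 2 + Z = 83 + 0, so Z = 81.
Z = 81 is thallium, so the species is Tl-200.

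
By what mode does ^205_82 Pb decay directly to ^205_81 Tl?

beta-plus decay or electron capture

ΔA = 205 − 205 = 0; ΔZ = 81 − 82 = -1.
A is unchanged and Z drops by 1 — a proton has become a neutron (β⁺ emission or electron capture).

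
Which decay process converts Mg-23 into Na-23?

beta-plus decay or electron capture

ΔA = 23 − 23 = 0; ΔZ = 11 − 12 = -1.
A is unchanged and Z drops by 1 — a proton has become a neutron (β⁺ emission or electron capture).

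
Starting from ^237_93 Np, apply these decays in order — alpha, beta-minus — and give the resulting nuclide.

U-233

Start: (A, Z) = (237, 93).
After α: (233, 91).
After β⁻: (233, 92).
Z = 92 is uranium.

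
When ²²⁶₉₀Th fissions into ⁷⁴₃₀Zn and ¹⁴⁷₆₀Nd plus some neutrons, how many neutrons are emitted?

5

Conserve mass number: 226 = 74 + 147 + k, so k = 226 − 221 = 5.
Check atomic number: 90 = 30 + 60 + 0 = 90. ✓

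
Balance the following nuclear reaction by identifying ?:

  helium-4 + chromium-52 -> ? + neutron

Fe-55

Conserve mass number: 4 + 52 = A + 1, so A = 55.
Conserve atomic number: 2 + 24 = Z + 0, so Z = 26.
Z = 26 is iron, so the species is iron-55.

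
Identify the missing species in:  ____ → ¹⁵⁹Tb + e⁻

Conserve mass number: A = 159 + 0, so A = 159.
Conserve atomic number: Z = 65 − 1, so Z = 64.
Z = 64 is gadolinium, so the species is ¹⁵⁹Gd.

Gd-159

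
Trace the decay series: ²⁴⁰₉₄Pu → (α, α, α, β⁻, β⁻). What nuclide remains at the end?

Start: (A, Z) = (240, 94).
After α: (236, 92).
After α: (232, 90).
After α: (228, 88).
After β⁻: (228, 89).
After β⁻: (228, 90).
Z = 90 is thorium.

Th-228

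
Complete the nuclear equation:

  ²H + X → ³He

Conserve mass number: 2 + A = 3, so A = 1.
Conserve atomic number: 1 + Z = 2, so Z = 1.
A = 1 and Z = 1 is ¹H — a proton.

proton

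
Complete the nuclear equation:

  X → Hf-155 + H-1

Conserve mass number: A = 155 + 1, so A = 156.
Conserve atomic number: Z = 72 + 1, so Z = 73.
Z = 73 is tantalum, so the species is Ta-156.

Ta-156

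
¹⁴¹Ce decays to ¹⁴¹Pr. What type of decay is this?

beta-minus decay

ΔA = 141 − 141 = 0; ΔZ = 59 − 58 = +1.
A is unchanged and Z rises by 1 — a neutron has become a proton (β⁻ decay).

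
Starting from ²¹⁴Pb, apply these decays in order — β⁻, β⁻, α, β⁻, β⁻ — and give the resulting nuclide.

Po-210

Start: (A, Z) = (214, 82).
After β⁻: (214, 83).
After β⁻: (214, 84).
After α: (210, 82).
After β⁻: (210, 83).
After β⁻: (210, 84).
Z = 84 is polonium.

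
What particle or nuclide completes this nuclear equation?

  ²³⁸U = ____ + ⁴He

Conserve mass number: 238 = A + 4, so A = 234.
Conserve atomic number: 92 = Z + 2, so Z = 90.
Z = 90 is thorium, so the species is ²³⁴Th.

Th-234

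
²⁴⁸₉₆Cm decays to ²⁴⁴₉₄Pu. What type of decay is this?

alpha decay

ΔA = 244 − 248 = -4; ΔZ = 94 − 96 = -2.
A drops by 4 and Z drops by 2 — the signature of alpha emission.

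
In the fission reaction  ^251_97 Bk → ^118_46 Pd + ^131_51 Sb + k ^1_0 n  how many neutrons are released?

Conserve mass number: 251 = 118 + 131 + k, so k = 251 − 249 = 2.
Check atomic number: 97 = 46 + 51 + 0 = 97. ✓

2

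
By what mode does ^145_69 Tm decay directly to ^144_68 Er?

ΔA = 144 − 145 = -1; ΔZ = 68 − 69 = -1.
A drops by 1 and Z drops by 1 — a proton was emitted.

proton emission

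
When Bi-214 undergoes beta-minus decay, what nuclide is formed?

Beta-minus decay: mass number changes by +0, atomic number by +1.
A: 214 = 214; Z: 83 + 1 = 84.
Z = 84 is polonium, so the daughter is Po-214.

Po-214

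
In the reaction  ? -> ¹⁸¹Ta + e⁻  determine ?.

Hf-181

Conserve mass number: A = 181 + 0, so A = 181.
Conserve atomic number: Z = 73 − 1, so Z = 72.
Z = 72 is hafnium, so the species is ¹⁸¹Hf.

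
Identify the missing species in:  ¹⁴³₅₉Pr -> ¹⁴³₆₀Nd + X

beta-minus particle

Conserve mass number: 143 = 143 + A, so A = 0.
Conserve atomic number: 59 = 60 + Z, so Z = -1.
A = 0 and Z = -1 is ⁰₋₁e — a beta-minus particle.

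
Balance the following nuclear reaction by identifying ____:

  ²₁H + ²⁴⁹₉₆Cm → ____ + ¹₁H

Conserve mass number: 2 + 249 = A + 1, so A = 250.
Conserve atomic number: 1 + 96 = Z + 1, so Z = 96.
Z = 96 is curium, so the species is ²⁵⁰₉₆Cm.

Cm-250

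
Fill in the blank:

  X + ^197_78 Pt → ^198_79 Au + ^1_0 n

deuteron

Conserve mass number: A + 197 = 198 + 1, so A = 2.
Conserve atomic number: Z + 78 = 79 + 0, so Z = 1.
A = 2 and Z = 1 is ^2_1 H — a deuteron.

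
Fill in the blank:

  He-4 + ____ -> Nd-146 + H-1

Conserve mass number: 4 + A = 146 + 1, so A = 143.
Conserve atomic number: 2 + Z = 60 + 1, so Z = 59.
Z = 59 is praseodymium, so the species is Pr-143.

Pr-143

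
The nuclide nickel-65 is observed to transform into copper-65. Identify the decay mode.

beta-minus decay

ΔA = 65 − 65 = 0; ΔZ = 29 − 28 = +1.
A is unchanged and Z rises by 1 — a neutron has become a proton (β⁻ decay).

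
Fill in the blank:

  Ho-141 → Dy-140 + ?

Conserve mass number: 141 = 140 + A, so A = 1.
Conserve atomic number: 67 = 66 + Z, so Z = 1.
A = 1 and Z = 1 is H-1 — a proton.

proton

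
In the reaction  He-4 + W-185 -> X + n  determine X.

Conserve mass number: 4 + 185 = A + 1, so A = 188.
Conserve atomic number: 2 + 74 = Z + 0, so Z = 76.
Z = 76 is osmium, so the species is Os-188.

Os-188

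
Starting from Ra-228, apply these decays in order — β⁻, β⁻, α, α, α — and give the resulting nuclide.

Po-216

Start: (A, Z) = (228, 88).
After β⁻: (228, 89).
After β⁻: (228, 90).
After α: (224, 88).
After α: (220, 86).
After α: (216, 84).
Z = 84 is polonium.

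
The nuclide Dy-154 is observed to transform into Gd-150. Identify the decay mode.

alpha decay

ΔA = 150 − 154 = -4; ΔZ = 64 − 66 = -2.
A drops by 4 and Z drops by 2 — the signature of alpha emission.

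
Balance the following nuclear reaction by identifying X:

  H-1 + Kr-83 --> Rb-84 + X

Conserve mass number: 1 + 83 = 84 + A, so A = 0.
Conserve atomic number: 1 + 36 = 37 + Z, so Z = 0.
A = 0 and Z = 0 is γ — a gamma ray.

gamma ray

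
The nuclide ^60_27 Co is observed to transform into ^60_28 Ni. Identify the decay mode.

beta-minus decay

ΔA = 60 − 60 = 0; ΔZ = 28 − 27 = +1.
A is unchanged and Z rises by 1 — a neutron has become a proton (β⁻ decay).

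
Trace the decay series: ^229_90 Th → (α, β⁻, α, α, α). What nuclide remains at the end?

Bi-213

Start: (A, Z) = (229, 90).
After α: (225, 88).
After β⁻: (225, 89).
After α: (221, 87).
After α: (217, 85).
After α: (213, 83).
Z = 83 is bismuth.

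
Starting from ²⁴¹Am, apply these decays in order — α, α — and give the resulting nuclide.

Start: (A, Z) = (241, 95).
After α: (237, 93).
After α: (233, 91).
Z = 91 is protactinium.

Pa-233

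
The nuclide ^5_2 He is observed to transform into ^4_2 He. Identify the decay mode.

neutron emission

ΔA = 4 − 5 = -1; ΔZ = 2 − 2 = +0.
A drops by 1 with Z unchanged — a neutron was emitted.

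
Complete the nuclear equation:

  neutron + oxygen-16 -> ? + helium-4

C-13

Conserve mass number: 1 + 16 = A + 4, so A = 13.
Conserve atomic number: 0 + 8 = Z + 2, so Z = 6.
Z = 6 is carbon, so the species is carbon-13.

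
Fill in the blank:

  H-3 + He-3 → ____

Conserve mass number: 3 + 3 = A, so A = 6.
Conserve atomic number: 1 + 2 = Z, so Z = 3.
Z = 3 is lithium, so the species is Li-6.

Li-6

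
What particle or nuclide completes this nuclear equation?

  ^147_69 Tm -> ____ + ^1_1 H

Er-146

Conserve mass number: 147 = A + 1, so A = 146.
Conserve atomic number: 69 = Z + 1, so Z = 68.
Z = 68 is erbium, so the species is ^146_68 Er.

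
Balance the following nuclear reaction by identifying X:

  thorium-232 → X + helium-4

Ra-228

Conserve mass number: 232 = A + 4, so A = 228.
Conserve atomic number: 90 = Z + 2, so Z = 88.
Z = 88 is radium, so the species is radium-228.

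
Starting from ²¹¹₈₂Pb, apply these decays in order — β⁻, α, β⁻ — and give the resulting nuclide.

Start: (A, Z) = (211, 82).
After β⁻: (211, 83).
After α: (207, 81).
After β⁻: (207, 82).
Z = 82 is lead.

Pb-207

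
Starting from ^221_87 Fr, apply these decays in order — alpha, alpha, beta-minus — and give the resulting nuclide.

Po-213

Start: (A, Z) = (221, 87).
After α: (217, 85).
After α: (213, 83).
After β⁻: (213, 84).
Z = 84 is polonium.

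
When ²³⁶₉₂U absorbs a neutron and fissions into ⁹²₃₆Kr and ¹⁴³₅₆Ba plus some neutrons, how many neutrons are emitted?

2

Conserve mass number: 237 = 92 + 143 + k, so k = 237 − 235 = 2.
Check atomic number: 92 = 36 + 56 + 0 = 92. ✓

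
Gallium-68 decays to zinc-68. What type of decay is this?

ΔA = 68 − 68 = 0; ΔZ = 30 − 31 = -1.
A is unchanged and Z drops by 1 — a proton has become a neutron (β⁺ emission or electron capture).

beta-plus decay or electron capture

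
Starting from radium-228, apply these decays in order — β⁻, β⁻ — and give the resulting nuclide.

Th-228

Start: (A, Z) = (228, 88).
After β⁻: (228, 89).
After β⁻: (228, 90).
Z = 90 is thorium.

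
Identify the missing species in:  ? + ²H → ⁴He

Conserve mass number: A + 2 = 4, so A = 2.
Conserve atomic number: Z + 1 = 2, so Z = 1.
A = 2 and Z = 1 is ²H — a deuteron.

deuteron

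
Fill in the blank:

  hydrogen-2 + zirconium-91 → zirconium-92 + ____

proton

Conserve mass number: 2 + 91 = 92 + A, so A = 1.
Conserve atomic number: 1 + 40 = 40 + Z, so Z = 1.
A = 1 and Z = 1 is hydrogen-1 — a proton.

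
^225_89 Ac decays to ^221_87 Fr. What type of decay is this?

ΔA = 221 − 225 = -4; ΔZ = 87 − 89 = -2.
A drops by 4 and Z drops by 2 — the signature of alpha emission.

alpha decay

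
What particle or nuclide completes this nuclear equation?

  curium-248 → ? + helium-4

Conserve mass number: 248 = A + 4, so A = 244.
Conserve atomic number: 96 = Z + 2, so Z = 94.
Z = 94 is plutonium, so the species is plutonium-244.

Pu-244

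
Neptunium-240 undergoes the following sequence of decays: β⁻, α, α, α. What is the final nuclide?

Start: (A, Z) = (240, 93).
After β⁻: (240, 94).
After α: (236, 92).
After α: (232, 90).
After α: (228, 88).
Z = 88 is radium.

Ra-228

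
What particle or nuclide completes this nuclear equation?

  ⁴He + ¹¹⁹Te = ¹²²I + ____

proton

Conserve mass number: 4 + 119 = 122 + A, so A = 1.
Conserve atomic number: 2 + 52 = 53 + Z, so Z = 1.
A = 1 and Z = 1 is ¹H — a proton.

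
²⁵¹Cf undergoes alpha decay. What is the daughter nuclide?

Cm-247

Alpha decay: mass number changes by -4, atomic number by -2.
A: 251 − 4 = 247; Z: 98 − 2 = 96.
Z = 96 is curium, so the daughter is ²⁴⁷Cm.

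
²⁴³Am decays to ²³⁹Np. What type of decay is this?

alpha decay

ΔA = 239 − 243 = -4; ΔZ = 93 − 95 = -2.
A drops by 4 and Z drops by 2 — the signature of alpha emission.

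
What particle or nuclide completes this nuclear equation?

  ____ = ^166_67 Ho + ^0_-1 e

Dy-166

Conserve mass number: A = 166 + 0, so A = 166.
Conserve atomic number: Z = 67 − 1, so Z = 66.
Z = 66 is dysprosium, so the species is ^166_66 Dy.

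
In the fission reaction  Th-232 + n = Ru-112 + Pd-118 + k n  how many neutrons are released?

Conserve mass number: 233 = 112 + 118 + k, so k = 233 − 230 = 3.
Check atomic number: 90 = 44 + 46 + 0 = 90. ✓

3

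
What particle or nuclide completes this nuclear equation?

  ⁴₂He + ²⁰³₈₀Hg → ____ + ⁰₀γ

Conserve mass number: 4 + 203 = A + 0, so A = 207.
Conserve atomic number: 2 + 80 = Z + 0, so Z = 82.
Z = 82 is lead, so the species is ²⁰⁷₈₂Pb.

Pb-207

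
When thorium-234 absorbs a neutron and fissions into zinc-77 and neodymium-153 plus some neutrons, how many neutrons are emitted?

Conserve mass number: 235 = 77 + 153 + k, so k = 235 − 230 = 5.
Check atomic number: 90 = 30 + 60 + 0 = 90. ✓

5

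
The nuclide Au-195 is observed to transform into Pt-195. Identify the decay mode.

beta-plus decay or electron capture

ΔA = 195 − 195 = 0; ΔZ = 78 − 79 = -1.
A is unchanged and Z drops by 1 — a proton has become a neutron (β⁺ emission or electron capture).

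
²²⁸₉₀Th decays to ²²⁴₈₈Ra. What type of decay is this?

ΔA = 224 − 228 = -4; ΔZ = 88 − 90 = -2.
A drops by 4 and Z drops by 2 — the signature of alpha emission.

alpha decay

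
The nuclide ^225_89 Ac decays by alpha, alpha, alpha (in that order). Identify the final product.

Bi-213

Start: (A, Z) = (225, 89).
After α: (221, 87).
After α: (217, 85).
After α: (213, 83).
Z = 83 is bismuth.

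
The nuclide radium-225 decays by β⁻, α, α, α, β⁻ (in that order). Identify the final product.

Start: (A, Z) = (225, 88).
After β⁻: (225, 89).
After α: (221, 87).
After α: (217, 85).
After α: (213, 83).
After β⁻: (213, 84).
Z = 84 is polonium.

Po-213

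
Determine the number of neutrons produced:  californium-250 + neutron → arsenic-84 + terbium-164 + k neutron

3

Conserve mass number: 251 = 84 + 164 + k, so k = 251 − 248 = 3.
Check atomic number: 98 = 33 + 65 + 0 = 98. ✓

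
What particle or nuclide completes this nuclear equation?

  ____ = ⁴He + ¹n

He-5

Conserve mass number: A = 4 + 1, so A = 5.
Conserve atomic number: Z = 2 + 0, so Z = 2.
Z = 2 is helium, so the species is ⁵He.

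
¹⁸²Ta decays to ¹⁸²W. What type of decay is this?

ΔA = 182 − 182 = 0; ΔZ = 74 − 73 = +1.
A is unchanged and Z rises by 1 — a neutron has become a proton (β⁻ decay).

beta-minus decay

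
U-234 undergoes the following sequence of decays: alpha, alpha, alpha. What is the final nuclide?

Start: (A, Z) = (234, 92).
After α: (230, 90).
After α: (226, 88).
After α: (222, 86).
Z = 86 is radon.

Rn-222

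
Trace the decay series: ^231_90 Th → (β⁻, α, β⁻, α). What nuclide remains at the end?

Ra-223

Start: (A, Z) = (231, 90).
After β⁻: (231, 91).
After α: (227, 89).
After β⁻: (227, 90).
After α: (223, 88).
Z = 88 is radium.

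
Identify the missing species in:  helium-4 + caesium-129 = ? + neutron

Conserve mass number: 4 + 129 = A + 1, so A = 132.
Conserve atomic number: 2 + 55 = Z + 0, so Z = 57.
Z = 57 is lanthanum, so the species is lanthanum-132.

La-132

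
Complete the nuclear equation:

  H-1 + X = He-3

Conserve mass number: 1 + A = 3, so A = 2.
Conserve atomic number: 1 + Z = 2, so Z = 1.
A = 2 and Z = 1 is H-2 — a deuteron.

deuteron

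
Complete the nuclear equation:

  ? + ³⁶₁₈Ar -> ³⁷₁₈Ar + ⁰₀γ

Conserve mass number: A + 36 = 37 + 0, so A = 1.
Conserve atomic number: Z + 18 = 18 + 0, so Z = 0.
A = 1 and Z = 0 is ¹₀n — a neutron.

neutron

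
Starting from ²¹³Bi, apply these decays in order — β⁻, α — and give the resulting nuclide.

Pb-209

Start: (A, Z) = (213, 83).
After β⁻: (213, 84).
After α: (209, 82).
Z = 82 is lead.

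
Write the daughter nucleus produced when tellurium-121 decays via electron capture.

Sb-121

Electron capture: mass number changes by +0, atomic number by -1.
A: 121 = 121; Z: 52 − 1 = 51.
Z = 51 is antimony, so the daughter is antimony-121.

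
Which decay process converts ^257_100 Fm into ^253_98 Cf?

alpha decay

ΔA = 253 − 257 = -4; ΔZ = 98 − 100 = -2.
A drops by 4 and Z drops by 2 — the signature of alpha emission.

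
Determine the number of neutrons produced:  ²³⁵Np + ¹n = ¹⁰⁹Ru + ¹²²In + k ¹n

5

Conserve mass number: 236 = 109 + 122 + k, so k = 236 − 231 = 5.
Check atomic number: 93 = 44 + 49 + 0 = 93. ✓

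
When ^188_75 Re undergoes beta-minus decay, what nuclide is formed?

Os-188

Beta-minus decay: mass number changes by +0, atomic number by +1.
A: 188 = 188; Z: 75 + 1 = 76.
Z = 76 is osmium, so the daughter is ^188_76 Os.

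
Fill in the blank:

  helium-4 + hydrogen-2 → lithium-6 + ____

Conserve mass number: 4 + 2 = 6 + A, so A = 0.
Conserve atomic number: 2 + 1 = 3 + Z, so Z = 0.
A = 0 and Z = 0 is γ — a gamma ray.

gamma ray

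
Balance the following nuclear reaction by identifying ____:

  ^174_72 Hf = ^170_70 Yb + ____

Conserve mass number: 174 = 170 + A, so A = 4.
Conserve atomic number: 72 = 70 + Z, so Z = 2.
A = 4 and Z = 2 is ^4_2 He — an alpha particle.

alpha particle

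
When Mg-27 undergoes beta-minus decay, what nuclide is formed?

Beta-minus decay: mass number changes by +0, atomic number by +1.
A: 27 = 27; Z: 12 + 1 = 13.
Z = 13 is aluminium, so the daughter is Al-27.

Al-27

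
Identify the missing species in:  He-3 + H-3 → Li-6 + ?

gamma ray

Conserve mass number: 3 + 3 = 6 + A, so A = 0.
Conserve atomic number: 2 + 1 = 3 + Z, so Z = 0.
A = 0 and Z = 0 is γ — a gamma ray.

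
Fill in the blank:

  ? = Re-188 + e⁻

Conserve mass number: A = 188 + 0, so A = 188.
Conserve atomic number: Z = 75 − 1, so Z = 74.
Z = 74 is tungsten, so the species is W-188.

W-188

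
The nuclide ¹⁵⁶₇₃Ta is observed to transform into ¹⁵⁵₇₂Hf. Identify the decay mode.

proton emission

ΔA = 155 − 156 = -1; ΔZ = 72 − 73 = -1.
A drops by 1 and Z drops by 1 — a proton was emitted.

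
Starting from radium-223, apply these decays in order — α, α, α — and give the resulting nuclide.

Start: (A, Z) = (223, 88).
After α: (219, 86).
After α: (215, 84).
After α: (211, 82).
Z = 82 is lead.

Pb-211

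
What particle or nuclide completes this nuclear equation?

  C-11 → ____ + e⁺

B-11

Conserve mass number: 11 = A + 0, so A = 11.
Conserve atomic number: 6 = Z + 1, so Z = 5.
Z = 5 is boron, so the species is B-11.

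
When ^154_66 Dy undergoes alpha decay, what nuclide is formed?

Alpha decay: mass number changes by -4, atomic number by -2.
A: 154 − 4 = 150; Z: 66 − 2 = 64.
Z = 64 is gadolinium, so the daughter is ^150_64 Gd.

Gd-150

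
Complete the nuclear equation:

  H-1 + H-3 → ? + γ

He-4

Conserve mass number: 1 + 3 = A + 0, so A = 4.
Conserve atomic number: 1 + 1 = Z + 0, so Z = 2.
A = 4 and Z = 2 is He-4 — an alpha particle.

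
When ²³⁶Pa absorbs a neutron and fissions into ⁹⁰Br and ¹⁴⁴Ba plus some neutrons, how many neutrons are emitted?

Conserve mass number: 237 = 90 + 144 + k, so k = 237 − 234 = 3.
Check atomic number: 91 = 35 + 56 + 0 = 91. ✓

3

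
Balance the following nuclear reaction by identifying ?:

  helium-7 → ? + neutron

He-6

Conserve mass number: 7 = A + 1, so A = 6.
Conserve atomic number: 2 = Z + 0, so Z = 2.
Z = 2 is helium, so the species is helium-6.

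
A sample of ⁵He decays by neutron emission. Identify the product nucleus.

He-4

Neutron emission: mass number changes by -1, atomic number by +0.
A: 5 − 1 = 4; Z: 2 = 2.
Z = 2 is helium, so the daughter is ⁴He.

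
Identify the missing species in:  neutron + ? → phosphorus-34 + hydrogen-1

S-34

Conserve mass number: 1 + A = 34 + 1, so A = 34.
Conserve atomic number: 0 + Z = 15 + 1, so Z = 16.
Z = 16 is sulfur, so the species is sulfur-34.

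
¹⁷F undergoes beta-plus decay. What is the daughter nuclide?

O-17

Beta-plus decay: mass number changes by +0, atomic number by -1.
A: 17 = 17; Z: 9 − 1 = 8.
Z = 8 is oxygen, so the daughter is ¹⁷O.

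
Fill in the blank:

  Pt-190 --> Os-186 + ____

Conserve mass number: 190 = 186 + A, so A = 4.
Conserve atomic number: 78 = 76 + Z, so Z = 2.
A = 4 and Z = 2 is He-4 — an alpha particle.

alpha particle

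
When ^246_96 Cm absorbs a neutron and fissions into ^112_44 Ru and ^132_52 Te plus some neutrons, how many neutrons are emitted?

Conserve mass number: 247 = 112 + 132 + k, so k = 247 − 244 = 3.
Check atomic number: 96 = 44 + 52 + 0 = 96. ✓

3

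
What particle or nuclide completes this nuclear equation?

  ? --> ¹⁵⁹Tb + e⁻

Gd-159

Conserve mass number: A = 159 + 0, so A = 159.
Conserve atomic number: Z = 65 − 1, so Z = 64.
Z = 64 is gadolinium, so the species is ¹⁵⁹Gd.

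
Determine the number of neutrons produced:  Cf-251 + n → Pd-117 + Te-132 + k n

Conserve mass number: 252 = 117 + 132 + k, so k = 252 − 249 = 3.
Check atomic number: 98 = 46 + 52 + 0 = 98. ✓

3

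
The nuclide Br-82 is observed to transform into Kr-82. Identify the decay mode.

ΔA = 82 − 82 = 0; ΔZ = 36 − 35 = +1.
A is unchanged and Z rises by 1 — a neutron has become a proton (β⁻ decay).

beta-minus decay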